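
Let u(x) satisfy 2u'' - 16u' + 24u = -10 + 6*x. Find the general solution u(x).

Divide through by 2: u'' - 8u' + 12u = -5 + 3*x.
Characteristic equation r² - 8r + 12 = 0 factors as (r - 6)(r - 2) = 0, so r = 6, 2.
Hence u_h = C1*exp(6*x) + C2*exp(2*x).
For the particular solution try u_p = A0 + A1*x. Substituting and matching coefficients of each power of x gives A0 = -1/4, A1 = 1/4, so u_p = -1/4 + x/4.

u = -1/4 + x/4 + C1*exp(6*x) + C2*exp(2*x)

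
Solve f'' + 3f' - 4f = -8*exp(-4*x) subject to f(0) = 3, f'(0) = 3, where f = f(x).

f = 8*exp(-4*x)/25 + 67*exp(x)/25 + 8*x*exp(-4*x)/5

Characteristic equation r² + 3r - 4 = 0 factors as (r + 4)(r - 1) = 0, so r = -4, 1.
Hence f_h = C1*exp(-4*x) + C2*exp(x).
Since exp(-4*x) solves the homogeneous equation (r = -4 is a root of multiplicity 1), multiply the trial by x. Try f_p = A*x*exp(-4*x). Substituting into the equation and dividing by exp(-4*x) gives A = 8/5, so f_p = 8*x*exp(-4*x)/5.
General solution: f = C1*exp(-4*x) + C2*exp(x) + 8*x*exp(-4*x)/5.
Apply the initial conditions: f(0) = C1 + C2 = 3 and f'(0) = 8/5 + C2 - 4*C1 = 3. Solving gives C1 = 8/25, C2 = 67/25.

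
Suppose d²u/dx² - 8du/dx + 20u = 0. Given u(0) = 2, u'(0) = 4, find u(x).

u = -2*exp(4*x)*sin(2*x) + 2*cos(2*x)*exp(4*x)

Characteristic equation r² - 8r + 20 = 0 has discriminant (-8)² - 4·(20) = -16 < 0, so r = 4 ± 2i.
Hence u_h = C1*cos(2*x)*exp(4*x) + C2*exp(4*x)*sin(2*x).
Apply the initial conditions: u(0) = C1 = 2 and u'(0) = 2*C2 + 4*C1 = 4. Solving gives C1 = 2, C2 = -2.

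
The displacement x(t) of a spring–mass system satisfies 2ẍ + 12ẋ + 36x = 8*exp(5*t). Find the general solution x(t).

x = 4*exp(5*t)/73 + C1*cos(3*t)*exp(-3*t) + C2*exp(-3*t)*sin(3*t)

Divide through by 2: x'' + 6x' + 18x = 4*exp(5*t).
Characteristic equation r² + 6r + 18 = 0 has discriminant (6)² - 4·(18) = -36 < 0, so r = -3 ± 3i.
Hence x_h = C1*cos(3*t)*exp(-3*t) + C2*exp(-3*t)*sin(3*t).
Try x_p = A*exp(5*t). Substituting into the equation and dividing by exp(5*t) gives A = 4/73, so x_p = 4*exp(5*t)/73.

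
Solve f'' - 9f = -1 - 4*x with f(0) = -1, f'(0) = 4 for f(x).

Characteristic equation r² - 9 = 0 factors as (r + 3)(r - 3) = 0, so r = -3, 3.
Hence f_h = C1*exp(-3*x) + C2*exp(3*x).
For the particular solution try f_p = A0 + A1*x. Substituting and matching coefficients of each power of x gives A0 = 1/9, A1 = 4/9, so f_p = 1/9 + 4*x/9.
General solution: f = 1/9 + 4*x/9 + C1*exp(-3*x) + C2*exp(3*x).
Apply the initial conditions: f(0) = 1/9 + C1 + C2 = -1 and f'(0) = 4/9 - 3*C1 + 3*C2 = 4. Solving gives C1 = -31/27, C2 = 1/27.

f = 1/9 - 31*exp(-3*x)/27 + exp(3*x)/27 + 4*x/9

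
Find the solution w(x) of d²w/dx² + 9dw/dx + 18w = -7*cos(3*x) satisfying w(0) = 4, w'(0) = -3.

w = -149*exp(-6*x)/45 - 7*sin(3*x)/30 - 7*cos(3*x)/90 + 133*exp(-3*x)/18

Characteristic equation r² + 9r + 18 = 0 factors as (r + 3)(r + 6) = 0, so r = -3, -6.
Hence w_h = C1*exp(-3*x) + C2*exp(-6*x).
Try w_p = A*cos(3*x) + B*sin(3*x). Substituting and equating the coefficients of cos(3x) and sin(3x) gives A = -7/90, B = -7/30, so w_p = -7*sin(3*x)/30 - 7*cos(3*x)/90.
General solution: w = -7*sin(3*x)/30 - 7*cos(3*x)/90 + C1*exp(-3*x) + C2*exp(-6*x).
Apply the initial conditions: w(0) = -7/90 + C1 + C2 = 4 and w'(0) = -7/10 - 6*C2 - 3*C1 = -3. Solving gives C1 = 133/18, C2 = -149/45.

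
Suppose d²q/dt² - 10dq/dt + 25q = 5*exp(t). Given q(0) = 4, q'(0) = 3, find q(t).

Characteristic equation r² - 10r + 25 = 0 has discriminant (-10)² - 4·(25) = 0, so r = 5 is a repeated root.
Hence q_h = (C1 + C2*t)*exp(5*t).
Try q_p = A*exp(t). Substituting into the equation and dividing by exp(t) gives A = 5/16, so q_p = 5*exp(t)/16.
General solution: q = 5*exp(t)/16 + C1*exp(5*t) + C2*t*exp(5*t).
Apply the initial conditions: q(0) = 5/16 + C1 = 4 and q'(0) = 5/16 + C2 + 5*C1 = 3. Solving gives C1 = 59/16, C2 = -63/4.

q = 5*exp(t)/16 + 59*exp(5*t)/16 - 63*t*exp(5*t)/4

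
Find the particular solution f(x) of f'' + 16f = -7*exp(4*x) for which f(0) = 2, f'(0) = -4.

Characteristic equation r² + 16 = 0 has discriminant (0)² - 4·(16) = -64 < 0, so r = ± 4i.
Hence f_h = C1*cos(4*x) + C2*sin(4*x).
Try f_p = A*exp(4*x). Substituting into the equation and dividing by exp(4*x) gives A = -7/32, so f_p = -7*exp(4*x)/32.
General solution: f = -7*exp(4*x)/32 + C1*cos(4*x) + C2*sin(4*x).
Apply the initial conditions: f(0) = -7/32 + C1 = 2 and f'(0) = -7/8 + 4*C2 = -4. Solving gives C1 = 71/32, C2 = -25/32.

f = -25*sin(4*x)/32 - 7*exp(4*x)/32 + 71*cos(4*x)/32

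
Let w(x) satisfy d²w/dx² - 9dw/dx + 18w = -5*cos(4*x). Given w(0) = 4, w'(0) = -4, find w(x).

Characteristic equation r² - 9r + 18 = 0 factors as (r - 3)(r - 6) = 0, so r = 3, 6.
Hence w_h = C1*exp(3*x) + C2*exp(6*x).
Try w_p = A*cos(4*x) + B*sin(4*x). Substituting and equating the coefficients of cos(4x) and sin(4x) gives A = -1/130, B = 9/65, so w_p = -cos(4*x)/130 + 9*sin(4*x)/65.
General solution: w = -cos(4*x)/130 + 9*sin(4*x)/65 + C1*exp(3*x) + C2*exp(6*x).
Apply the initial conditions: w(0) = -1/130 + C1 + C2 = 4 and w'(0) = 36/65 + 3*C1 + 6*C2 = -4. Solving gives C1 = 143/15, C2 = -431/78.

w = -431*exp(6*x)/78 - cos(4*x)/130 + 9*sin(4*x)/65 + 143*exp(3*x)/15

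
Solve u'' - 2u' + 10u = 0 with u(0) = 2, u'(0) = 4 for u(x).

u = 2*cos(3*x)*exp(x) + 2*exp(x)*sin(3*x)/3

Characteristic equation r² - 2r + 10 = 0 has discriminant (-2)² - 4·(10) = -36 < 0, so r = 1 ± 3i.
Hence u_h = C1*cos(3*x)*exp(x) + C2*exp(x)*sin(3*x).
Apply the initial conditions: u(0) = C1 = 2 and u'(0) = C1 + 3*C2 = 4. Solving gives C1 = 2, C2 = 2/3.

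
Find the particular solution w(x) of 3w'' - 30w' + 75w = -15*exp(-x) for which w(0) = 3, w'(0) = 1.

Divide through by 3: w'' - 10w' + 25w = -5*exp(-x).
Characteristic equation r² - 10r + 25 = 0 has discriminant (-10)² - 4·(25) = 0, so r = 5 is a repeated root.
Hence w_h = (C1 + C2*x)*exp(5*x).
Try w_p = A*exp(-x). Substituting into the equation and dividing by exp(-x) gives A = -5/36, so w_p = -5*exp(-x)/36.
General solution: w = -5*exp(-x)/36 + C1*exp(5*x) + C2*x*exp(5*x).
Apply the initial conditions: w(0) = -5/36 + C1 = 3 and w'(0) = 5/36 + C2 + 5*C1 = 1. Solving gives C1 = 113/36, C2 = -89/6.

w = -5*exp(-x)/36 + 113*exp(5*x)/36 - 89*x*exp(5*x)/6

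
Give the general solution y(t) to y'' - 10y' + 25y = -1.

Characteristic equation r² - 10r + 25 = 0 has discriminant (-10)² - 4·(25) = 0, so r = 5 is a repeated root.
Hence y_h = (C1 + C2*t)*exp(5*t).
For the particular solution try y_p = A0. Substituting and matching coefficients of each power of t gives A0 = -1/25, so y_p = -1/25.

y = -1/25 + C1*exp(5*t) + C2*t*exp(5*t)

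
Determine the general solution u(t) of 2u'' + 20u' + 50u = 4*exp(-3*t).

Divide through by 2: u'' + 10u' + 25u = 2*exp(-3*t).
Characteristic equation r² + 10r + 25 = 0 has discriminant (10)² - 4·(25) = 0, so r = -5 is a repeated root.
Hence u_h = (C1 + C2*t)*exp(-5*t).
Try u_p = A*exp(-3*t). Substituting into the equation and dividing by exp(-3*t) gives A = 1/2, so u_p = exp(-3*t)/2.

u = exp(-3*t)/2 + C1*exp(-5*t) + C2*t*exp(-5*t)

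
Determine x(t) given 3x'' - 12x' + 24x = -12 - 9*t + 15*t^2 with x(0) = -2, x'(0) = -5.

x = -17/32 + t/4 + 5*t**2/8 - 47*cos(2*t)*exp(2*t)/32 - 37*exp(2*t)*sin(2*t)/32

Divide through by 3: x'' - 4x' + 8x = -4 - 3*t + 5*t^2.
Characteristic equation r² - 4r + 8 = 0 has discriminant (-4)² - 4·(8) = -16 < 0, so r = 2 ± 2i.
Hence x_h = C1*cos(2*t)*exp(2*t) + C2*exp(2*t)*sin(2*t).
For the particular solution try x_p = A0 + A1*t + A2*t^2. Substituting and matching coefficients of each power of t gives A0 = -17/32, A1 = 1/4, A2 = 5/8, so x_p = -17/32 + t/4 + 5*t^2/8.
General solution: x = -17/32 + t/4 + 5*t^2/8 + C1*cos(2*t)*exp(2*t) + C2*exp(2*t)*sin(2*t).
Apply the initial conditions: x(0) = -17/32 + C1 = -2 and x'(0) = 1/4 + 2*C1 + 2*C2 = -5. Solving gives C1 = -47/32, C2 = -37/32.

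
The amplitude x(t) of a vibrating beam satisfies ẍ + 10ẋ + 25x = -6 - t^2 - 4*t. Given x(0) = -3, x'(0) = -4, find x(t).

Characteristic equation r² + 10r + 25 = 0 has discriminant (10)² - 4·(25) = 0, so r = -5 is a repeated root.
Hence x_h = (C1 + C2*t)*exp(-5*t).
For the particular solution try x_p = A0 + A1*t + A2*t^2. Substituting and matching coefficients of each power of t gives A0 = -116/625, A1 = -16/125, A2 = -1/25, so x_p = -116/625 - 16*t/125 - t^2/25.
General solution: x = -116/625 - 16*t/125 - t^2/25 + C1*exp(-5*t) + C2*t*exp(-5*t).
Apply the initial conditions: x(0) = -116/625 + C1 = -3 and x'(0) = -16/125 + C2 - 5*C1 = -4. Solving gives C1 = -1759/625, C2 = -2243/125.

x = -116/625 - 1759*exp(-5*t)/625 - 16*t/125 - t**2/25 - 2243*t*exp(-5*t)/125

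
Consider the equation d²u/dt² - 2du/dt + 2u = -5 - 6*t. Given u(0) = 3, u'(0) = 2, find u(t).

Characteristic equation r² - 2r + 2 = 0 has discriminant (-2)² - 4·(2) = -4 < 0, so r = 1 ± i.
Hence u_h = C1*cos(t)*exp(t) + C2*exp(t)*sin(t).
For the particular solution try u_p = A0 + A1*t. Substituting and matching coefficients of each power of t gives A0 = -11/2, A1 = -3, so u_p = -11/2 - 3*t.
General solution: u = -11/2 - 3*t + C1*cos(t)*exp(t) + C2*exp(t)*sin(t).
Apply the initial conditions: u(0) = -11/2 + C1 = 3 and u'(0) = -3 + C1 + C2 = 2. Solving gives C1 = 17/2, C2 = -7/2.

u = -11/2 - 3*t - 7*exp(t)*sin(t)/2 + 17*cos(t)*exp(t)/2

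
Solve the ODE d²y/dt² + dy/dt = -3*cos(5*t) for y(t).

y = C2 - 3*sin(5*t)/130 + 3*cos(5*t)/26 + C1*exp(-t)

Characteristic equation r² + r = 0 factors as (r + 1)r = 0, so r = -1, 0.
Hence y_h = C1*exp(-t) + C2.
Try y_p = A*cos(5*t) + B*sin(5*t). Substituting and equating the coefficients of cos(5t) and sin(5t) gives A = 3/26, B = -3/130, so y_p = -3*sin(5*t)/130 + 3*cos(5*t)/26.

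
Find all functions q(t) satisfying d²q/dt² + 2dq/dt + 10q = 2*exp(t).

q = 2*exp(t)/13 + C1*cos(3*t)*exp(-t) + C2*exp(-t)*sin(3*t)

Characteristic equation r² + 2r + 10 = 0 has discriminant (2)² - 4·(10) = -36 < 0, so r = -1 ± 3i.
Hence q_h = C1*cos(3*t)*exp(-t) + C2*exp(-t)*sin(3*t).
Try q_p = A*exp(t). Substituting into the equation and dividing by exp(t) gives A = 2/13, so q_p = 2*exp(t)/13.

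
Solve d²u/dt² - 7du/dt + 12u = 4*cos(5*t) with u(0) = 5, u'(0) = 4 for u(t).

u = -435*exp(4*t)/41 - 70*sin(5*t)/697 - 26*cos(5*t)/697 + 266*exp(3*t)/17

Characteristic equation r² - 7r + 12 = 0 factors as (r - 3)(r - 4) = 0, so r = 3, 4.
Hence u_h = C1*exp(3*t) + C2*exp(4*t).
Try u_p = A*cos(5*t) + B*sin(5*t). Substituting and equating the coefficients of cos(5t) and sin(5t) gives A = -26/697, B = -70/697, so u_p = -70*sin(5*t)/697 - 26*cos(5*t)/697.
General solution: u = -70*sin(5*t)/697 - 26*cos(5*t)/697 + C1*exp(3*t) + C2*exp(4*t).
Apply the initial conditions: u(0) = -26/697 + C1 + C2 = 5 and u'(0) = -350/697 + 3*C1 + 4*C2 = 4. Solving gives C1 = 266/17, C2 = -435/41.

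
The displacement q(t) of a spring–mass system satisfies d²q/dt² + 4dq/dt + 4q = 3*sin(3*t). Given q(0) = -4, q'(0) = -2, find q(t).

q = -640*exp(-2*t)/169 - 36*cos(3*t)/169 - 15*sin(3*t)/169 - 121*t*exp(-2*t)/13

Characteristic equation r² + 4r + 4 = 0 has discriminant (4)² - 4·(4) = 0, so r = -2 is a repeated root.
Hence q_h = (C1 + C2*t)*exp(-2*t).
Try q_p = A*cos(3*t) + B*sin(3*t). Substituting and equating the coefficients of cos(3t) and sin(3t) gives A = -36/169, B = -15/169, so q_p = -36*cos(3*t)/169 - 15*sin(3*t)/169.
General solution: q = -36*cos(3*t)/169 - 15*sin(3*t)/169 + C1*exp(-2*t) + C2*t*exp(-2*t).
Apply the initial conditions: q(0) = -36/169 + C1 = -4 and q'(0) = -45/169 + C2 - 2*C1 = -2. Solving gives C1 = -640/169, C2 = -121/13.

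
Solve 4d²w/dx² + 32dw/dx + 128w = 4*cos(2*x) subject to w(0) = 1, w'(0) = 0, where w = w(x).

Divide through by 4: w'' + 8w' + 32w = cos(2*x).
Characteristic equation r² + 8r + 32 = 0 has discriminant (8)² - 4·(32) = -64 < 0, so r = -4 ± 4i.
Hence w_h = C1*cos(4*x)*exp(-4*x) + C2*exp(-4*x)*sin(4*x).
Try w_p = A*cos(2*x) + B*sin(2*x). Substituting and equating the coefficients of cos(2x) and sin(2x) gives A = 7/260, B = 1/65, so w_p = sin(2*x)/65 + 7*cos(2*x)/260.
General solution: w = sin(2*x)/65 + 7*cos(2*x)/260 + C1*cos(4*x)*exp(-4*x) + C2*exp(-4*x)*sin(4*x).
Apply the initial conditions: w(0) = 7/260 + C1 = 1 and w'(0) = 2/65 - 4*C1 + 4*C2 = 0. Solving gives C1 = 253/260, C2 = 251/260.

w = sin(2*x)/65 + 7*cos(2*x)/260 + 251*exp(-4*x)*sin(4*x)/260 + 253*cos(4*x)*exp(-4*x)/260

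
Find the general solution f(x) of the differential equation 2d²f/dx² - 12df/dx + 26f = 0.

Divide through by 2: f'' - 6f' + 13f = 0.
Characteristic equation r² - 6r + 13 = 0 has discriminant (-6)² - 4·(13) = -16 < 0, so r = 3 ± 2i.
Hence f_h = C1*cos(2*x)*exp(3*x) + C2*exp(3*x)*sin(2*x).

f = C1*cos(2*x)*exp(3*x) + C2*exp(3*x)*sin(2*x)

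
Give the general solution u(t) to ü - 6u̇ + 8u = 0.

Characteristic equation r² - 6r + 8 = 0 factors as (r - 4)(r - 2) = 0, so r = 4, 2.
Hence u_h = C1*exp(4*t) + C2*exp(2*t).

u = C1*exp(4*t) + C2*exp(2*t)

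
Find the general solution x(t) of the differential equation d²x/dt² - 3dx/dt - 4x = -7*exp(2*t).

x = 7*exp(2*t)/6 + C1*exp(4*t) + C2*exp(-t)

Characteristic equation r² - 3r - 4 = 0 factors as (r - 4)(r + 1) = 0, so r = 4, -1.
Hence x_h = C1*exp(4*t) + C2*exp(-t).
Try x_p = A*exp(2*t). Substituting into the equation and dividing by exp(2*t) gives A = 7/6, so x_p = 7*exp(2*t)/6.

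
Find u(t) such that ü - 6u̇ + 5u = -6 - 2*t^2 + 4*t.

Characteristic equation r² - 6r + 5 = 0 factors as (r - 5)(r - 1) = 0, so r = 5, 1.
Hence u_h = C1*exp(5*t) + C2*exp(t).
For the particular solution try u_p = A0 + A1*t + A2*t^2. Substituting and matching coefficients of each power of t gives A0 = -154/125, A1 = -4/25, A2 = -2/5, so u_p = -154/125 - 4*t/25 - 2*t^2/5.

u = -154/125 - 4*t/25 - 2*t**2/5 + C1*exp(5*t) + C2*exp(t)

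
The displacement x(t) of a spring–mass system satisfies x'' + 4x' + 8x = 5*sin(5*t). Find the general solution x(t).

Characteristic equation r² + 4r + 8 = 0 has discriminant (4)² - 4·(8) = -16 < 0, so r = -2 ± 2i.
Hence x_h = C1*cos(2*t)*exp(-2*t) + C2*exp(-2*t)*sin(2*t).
Try x_p = A*cos(5*t) + B*sin(5*t). Substituting and equating the coefficients of cos(5t) and sin(5t) gives A = -100/689, B = -85/689, so x_p = -100*cos(5*t)/689 - 85*sin(5*t)/689.

x = -100*cos(5*t)/689 - 85*sin(5*t)/689 + C1*cos(2*t)*exp(-2*t) + C2*exp(-2*t)*sin(2*t)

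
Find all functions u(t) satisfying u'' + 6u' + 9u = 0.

u = C1*exp(-3*t) + C2*t*exp(-3*t)

Characteristic equation r² + 6r + 9 = 0 has discriminant (6)² - 4·(9) = 0, so r = -3 is a repeated root.
Hence u_h = (C1 + C2*t)*exp(-3*t).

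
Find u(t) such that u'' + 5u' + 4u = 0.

u = C1*exp(-t) + C2*exp(-4*t)

Characteristic equation r² + 5r + 4 = 0 factors as (r + 1)(r + 4) = 0, so r = -1, -4.
Hence u_h = C1*exp(-t) + C2*exp(-4*t).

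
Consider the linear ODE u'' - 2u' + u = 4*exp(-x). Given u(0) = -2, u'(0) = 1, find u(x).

u = -3*exp(x) + 5*x*exp(x) + exp(-x)

Characteristic equation r² - 2r + 1 = 0 has discriminant (-2)² - 4·(1) = 0, so r = 1 is a repeated root.
Hence u_h = (C1 + C2*x)*exp(x).
Try u_p = A*exp(-x). Substituting into the equation and dividing by exp(-x) gives A = 1, so u_p = exp(-x).
General solution: u = C1*exp(x) + C2*x*exp(x) + exp(-x).
Apply the initial conditions: u(0) = 1 + C1 = -2 and u'(0) = -1 + C1 + C2 = 1. Solving gives C1 = -3, C2 = 5.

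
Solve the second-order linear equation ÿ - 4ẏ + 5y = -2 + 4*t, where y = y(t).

y = 6/25 + 4*t/5 + C1*cos(t)*exp(2*t) + C2*exp(2*t)*sin(t)

Characteristic equation r² - 4r + 5 = 0 has discriminant (-4)² - 4·(5) = -4 < 0, so r = 2 ± i.
Hence y_h = C1*cos(t)*exp(2*t) + C2*exp(2*t)*sin(t).
For the particular solution try y_p = A0 + A1*t. Substituting and matching coefficients of each power of t gives A0 = 6/25, A1 = 4/5, so y_p = 6/25 + 4*t/5.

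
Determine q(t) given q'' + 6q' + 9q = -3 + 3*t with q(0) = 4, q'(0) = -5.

Characteristic equation r² + 6r + 9 = 0 has discriminant (6)² - 4·(9) = 0, so r = -3 is a repeated root.
Hence q_h = (C1 + C2*t)*exp(-3*t).
For the particular solution try q_p = A0 + A1*t. Substituting and matching coefficients of each power of t gives A0 = -5/9, A1 = 1/3, so q_p = -5/9 + t/3.
General solution: q = -5/9 + t/3 + C1*exp(-3*t) + C2*t*exp(-3*t).
Apply the initial conditions: q(0) = -5/9 + C1 = 4 and q'(0) = 1/3 + C2 - 3*C1 = -5. Solving gives C1 = 41/9, C2 = 25/3.

q = -5/9 + t/3 + 41*exp(-3*t)/9 + 25*t*exp(-3*t)/3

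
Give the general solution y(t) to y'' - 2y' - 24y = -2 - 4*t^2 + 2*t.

Characteristic equation r² - 2r - 24 = 0 factors as (r + 4)(r - 6) = 0, so r = -4, 6.
Hence y_h = C1*exp(-4*t) + C2*exp(6*t).
For the particular solution try y_p = A0 + A1*t + A2*t^2. Substituting and matching coefficients of each power of t gives A0 = 23/216, A1 = -1/9, A2 = 1/6, so y_p = 23/216 - t/9 + t^2/6.

y = 23/216 - t/9 + t**2/6 + C1*exp(-4*t) + C2*exp(6*t)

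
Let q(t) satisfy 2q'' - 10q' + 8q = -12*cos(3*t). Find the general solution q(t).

q = 3*cos(3*t)/25 + 9*sin(3*t)/25 + C1*exp(t) + C2*exp(4*t)

Divide through by 2: q'' - 5q' + 4q = -6*cos(3*t).
Characteristic equation r² - 5r + 4 = 0 factors as (r - 1)(r - 4) = 0, so r = 1, 4.
Hence q_h = C1*exp(t) + C2*exp(4*t).
Try q_p = A*cos(3*t) + B*sin(3*t). Substituting and equating the coefficients of cos(3t) and sin(3t) gives A = 3/25, B = 9/25, so q_p = 3*cos(3*t)/25 + 9*sin(3*t)/25.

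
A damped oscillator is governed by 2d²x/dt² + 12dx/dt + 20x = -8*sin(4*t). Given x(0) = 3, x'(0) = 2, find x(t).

x = 2*sin(4*t)/51 + 8*cos(4*t)/51 + 145*cos(t)*exp(-3*t)/51 + 529*exp(-3*t)*sin(t)/51

Divide through by 2: x'' + 6x' + 10x = -4*sin(4*t).
Characteristic equation r² + 6r + 10 = 0 has discriminant (6)² - 4·(10) = -4 < 0, so r = -3 ± i.
Hence x_h = C1*cos(t)*exp(-3*t) + C2*exp(-3*t)*sin(t).
Try x_p = A*cos(4*t) + B*sin(4*t). Substituting and equating the coefficients of cos(4t) and sin(4t) gives A = 8/51, B = 2/51, so x_p = 2*sin(4*t)/51 + 8*cos(4*t)/51.
General solution: x = 2*sin(4*t)/51 + 8*cos(4*t)/51 + C1*cos(t)*exp(-3*t) + C2*exp(-3*t)*sin(t).
Apply the initial conditions: x(0) = 8/51 + C1 = 3 and x'(0) = 8/51 + C2 - 3*C1 = 2. Solving gives C1 = 145/51, C2 = 529/51.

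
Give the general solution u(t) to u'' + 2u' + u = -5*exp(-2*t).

u = -5*exp(-2*t) + C1*exp(-t) + C2*t*exp(-t)

Characteristic equation r² + 2r + 1 = 0 has discriminant (2)² - 4·(1) = 0, so r = -1 is a repeated root.
Hence u_h = (C1 + C2*t)*exp(-t).
Try u_p = A*exp(-2*t). Substituting into the equation and dividing by exp(-2*t) gives A = -5, so u_p = -5*exp(-2*t).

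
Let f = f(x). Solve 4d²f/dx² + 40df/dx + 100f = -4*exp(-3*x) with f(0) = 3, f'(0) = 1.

Divide through by 4: f'' + 10f' + 25f = -exp(-3*x).
Characteristic equation r² + 10r + 25 = 0 has discriminant (10)² - 4·(25) = 0, so r = -5 is a repeated root.
Hence f_h = (C1 + C2*x)*exp(-5*x).
Try f_p = A*exp(-3*x). Substituting into the equation and dividing by exp(-3*x) gives A = -1/4, so f_p = -exp(-3*x)/4.
General solution: f = -exp(-3*x)/4 + C1*exp(-5*x) + C2*x*exp(-5*x).
Apply the initial conditions: f(0) = -1/4 + C1 = 3 and f'(0) = 3/4 + C2 - 5*C1 = 1. Solving gives C1 = 13/4, C2 = 33/2.

f = -exp(-3*x)/4 + 13*exp(-5*x)/4 + 33*x*exp(-5*x)/2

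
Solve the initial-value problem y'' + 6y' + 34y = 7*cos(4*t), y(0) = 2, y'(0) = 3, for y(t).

y = 7*cos(4*t)/50 + 14*sin(4*t)/75 + 47*exp(-3*t)*sin(5*t)/30 + 93*cos(5*t)*exp(-3*t)/50

Characteristic equation r² + 6r + 34 = 0 has discriminant (6)² - 4·(34) = -100 < 0, so r = -3 ± 5i.
Hence y_h = C1*cos(5*t)*exp(-3*t) + C2*exp(-3*t)*sin(5*t).
Try y_p = A*cos(4*t) + B*sin(4*t). Substituting and equating the coefficients of cos(4t) and sin(4t) gives A = 7/50, B = 14/75, so y_p = 7*cos(4*t)/50 + 14*sin(4*t)/75.
General solution: y = 7*cos(4*t)/50 + 14*sin(4*t)/75 + C1*cos(5*t)*exp(-3*t) + C2*exp(-3*t)*sin(5*t).
Apply the initial conditions: y(0) = 7/50 + C1 = 2 and y'(0) = 56/75 - 3*C1 + 5*C2 = 3. Solving gives C1 = 93/50, C2 = 47/30.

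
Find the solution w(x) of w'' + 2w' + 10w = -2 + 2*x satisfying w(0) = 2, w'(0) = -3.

w = -6/25 + x/5 - 8*exp(-x)*sin(3*x)/25 + 56*cos(3*x)*exp(-x)/25

Characteristic equation r² + 2r + 10 = 0 has discriminant (2)² - 4·(10) = -36 < 0, so r = -1 ± 3i.
Hence w_h = C1*cos(3*x)*exp(-x) + C2*exp(-x)*sin(3*x).
For the particular solution try w_p = A0 + A1*x. Substituting and matching coefficients of each power of x gives A0 = -6/25, A1 = 1/5, so w_p = -6/25 + x/5.
General solution: w = -6/25 + x/5 + C1*cos(3*x)*exp(-x) + C2*exp(-x)*sin(3*x).
Apply the initial conditions: w(0) = -6/25 + C1 = 2 and w'(0) = 1/5 - C1 + 3*C2 = -3. Solving gives C1 = 56/25, C2 = -8/25.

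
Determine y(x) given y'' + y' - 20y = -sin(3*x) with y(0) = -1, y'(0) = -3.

Characteristic equation r² + r - 20 = 0 factors as (r - 4)(r + 5) = 0, so r = 4, -5.
Hence y_h = C1*exp(4*x) + C2*exp(-5*x).
Try y_p = A*cos(3*x) + B*sin(3*x). Substituting and equating the coefficients of cos(3x) and sin(3x) gives A = 3/850, B = 29/850, so y_p = 3*cos(3*x)/850 + 29*sin(3*x)/850.
General solution: y = 3*cos(3*x)/850 + 29*sin(3*x)/850 + C1*exp(4*x) + C2*exp(-5*x).
Apply the initial conditions: y(0) = 3/850 + C1 + C2 = -1 and y'(0) = 87/850 - 5*C2 + 4*C1 = -3. Solving gives C1 = -203/225, C2 = -31/306.

y = -203*exp(4*x)/225 - 31*exp(-5*x)/306 + 3*cos(3*x)/850 + 29*sin(3*x)/850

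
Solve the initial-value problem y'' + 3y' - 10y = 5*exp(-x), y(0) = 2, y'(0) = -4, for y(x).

y = -5*exp(-x)/12 + 23*exp(2*x)/21 + 37*exp(-5*x)/28

Characteristic equation r² + 3r - 10 = 0 factors as (r - 2)(r + 5) = 0, so r = 2, -5.
Hence y_h = C1*exp(2*x) + C2*exp(-5*x).
Try y_p = A*exp(-x). Substituting into the equation and dividing by exp(-x) gives A = -5/12, so y_p = -5*exp(-x)/12.
General solution: y = -5*exp(-x)/12 + C1*exp(2*x) + C2*exp(-5*x).
Apply the initial conditions: y(0) = -5/12 + C1 + C2 = 2 and y'(0) = 5/12 - 5*C2 + 2*C1 = -4. Solving gives C1 = 23/21, C2 = 37/28.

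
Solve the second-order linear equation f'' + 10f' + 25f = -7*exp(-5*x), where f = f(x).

Characteristic equation r² + 10r + 25 = 0 has discriminant (10)² - 4·(25) = 0, so r = -5 is a repeated root.
Hence f_h = (C1 + C2*x)*exp(-5*x).
Since exp(-5*x) solves the homogeneous equation (r = -5 is a root of multiplicity 2), multiply the trial by x^2. Try f_p = A*x^2*exp(-5*x). Substituting into the equation and dividing by exp(-5*x) gives A = -7/2, so f_p = -7*x^2*exp(-5*x)/2.

f = C1*exp(-5*x) - 7*x**2*exp(-5*x)/2 + C2*x*exp(-5*x)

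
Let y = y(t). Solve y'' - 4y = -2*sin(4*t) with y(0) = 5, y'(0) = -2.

Characteristic equation r² - 4 = 0 factors as (r - 2)(r + 2) = 0, so r = 2, -2.
Hence y_h = C1*exp(2*t) + C2*exp(-2*t).
Try y_p = A*cos(4*t) + B*sin(4*t). Substituting and equating the coefficients of cos(4t) and sin(4t) gives A = 0, B = 1/10, so y_p = sin(4*t)/10.
General solution: y = sin(4*t)/10 + C1*exp(2*t) + C2*exp(-2*t).
Apply the initial conditions: y(0) = C1 + C2 = 5 and y'(0) = 2/5 - 2*C2 + 2*C1 = -2. Solving gives C1 = 19/10, C2 = 31/10.

y = sin(4*t)/10 + 19*exp(2*t)/10 + 31*exp(-2*t)/10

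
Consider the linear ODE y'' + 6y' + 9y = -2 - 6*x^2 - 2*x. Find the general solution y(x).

Characteristic equation r² + 6r + 9 = 0 has discriminant (6)² - 4·(9) = 0, so r = -3 is a repeated root.
Hence y_h = (C1 + C2*x)*exp(-3*x).
For the particular solution try y_p = A0 + A1*x + A2*x^2. Substituting and matching coefficients of each power of x gives A0 = -14/27, A1 = 2/3, A2 = -2/3, so y_p = -14/27 - 2*x^2/3 + 2*x/3.

y = -14/27 - 2*x**2/3 + 2*x/3 + C1*exp(-3*x) + C2*x*exp(-3*x)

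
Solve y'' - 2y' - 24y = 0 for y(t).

y = C1*exp(6*t) + C2*exp(-4*t)

Characteristic equation r² - 2r - 24 = 0 factors as (r - 6)(r + 4) = 0, so r = 6, -4.
Hence y_h = C1*exp(6*t) + C2*exp(-4*t).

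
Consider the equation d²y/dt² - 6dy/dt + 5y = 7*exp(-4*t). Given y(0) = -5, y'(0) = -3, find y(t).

y = -117*exp(t)/20 + 7*exp(-4*t)/45 + 25*exp(5*t)/36

Characteristic equation r² - 6r + 5 = 0 factors as (r - 1)(r - 5) = 0, so r = 1, 5.
Hence y_h = C1*exp(t) + C2*exp(5*t).
Try y_p = A*exp(-4*t). Substituting into the equation and dividing by exp(-4*t) gives A = 7/45, so y_p = 7*exp(-4*t)/45.
General solution: y = 7*exp(-4*t)/45 + C1*exp(t) + C2*exp(5*t).
Apply the initial conditions: y(0) = 7/45 + C1 + C2 = -5 and y'(0) = -28/45 + C1 + 5*C2 = -3. Solving gives C1 = -117/20, C2 = 25/36.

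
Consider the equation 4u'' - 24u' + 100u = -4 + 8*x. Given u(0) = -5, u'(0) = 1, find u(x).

u = -13/625 + 2*x/25 - 3112*cos(4*x)*exp(3*x)/625 + 9911*exp(3*x)*sin(4*x)/2500

Divide through by 4: u'' - 6u' + 25u = -1 + 2*x.
Characteristic equation r² - 6r + 25 = 0 has discriminant (-6)² - 4·(25) = -64 < 0, so r = 3 ± 4i.
Hence u_h = C1*cos(4*x)*exp(3*x) + C2*exp(3*x)*sin(4*x).
For the particular solution try u_p = A0 + A1*x. Substituting and matching coefficients of each power of x gives A0 = -13/625, A1 = 2/25, so u_p = -13/625 + 2*x/25.
General solution: u = -13/625 + 2*x/25 + C1*cos(4*x)*exp(3*x) + C2*exp(3*x)*sin(4*x).
Apply the initial conditions: u(0) = -13/625 + C1 = -5 and u'(0) = 2/25 + 3*C1 + 4*C2 = 1. Solving gives C1 = -3112/625, C2 = 9911/2500.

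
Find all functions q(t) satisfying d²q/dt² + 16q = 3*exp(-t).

q = 3*exp(-t)/17 + C1*cos(4*t) + C2*sin(4*t)

Characteristic equation r² + 16 = 0 has discriminant (0)² - 4·(16) = -64 < 0, so r = ± 4i.
Hence q_h = C1*cos(4*t) + C2*sin(4*t).
Try q_p = A*exp(-t). Substituting into the equation and dividing by exp(-t) gives A = 3/17, so q_p = 3*exp(-t)/17.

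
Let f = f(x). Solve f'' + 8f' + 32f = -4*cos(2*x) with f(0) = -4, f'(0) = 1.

Characteristic equation r² + 8r + 32 = 0 has discriminant (8)² - 4·(32) = -64 < 0, so r = -4 ± 4i.
Hence f_h = C1*cos(4*x)*exp(-4*x) + C2*exp(-4*x)*sin(4*x).
Try f_p = A*cos(2*x) + B*sin(2*x). Substituting and equating the coefficients of cos(2x) and sin(2x) gives A = -7/65, B = -4/65, so f_p = -7*cos(2*x)/65 - 4*sin(2*x)/65.
General solution: f = -7*cos(2*x)/65 - 4*sin(2*x)/65 + C1*cos(4*x)*exp(-4*x) + C2*exp(-4*x)*sin(4*x).
Apply the initial conditions: f(0) = -7/65 + C1 = -4 and f'(0) = -8/65 - 4*C1 + 4*C2 = 1. Solving gives C1 = -253/65, C2 = -939/260.

f = -7*cos(2*x)/65 - 4*sin(2*x)/65 - 939*exp(-4*x)*sin(4*x)/260 - 253*cos(4*x)*exp(-4*x)/65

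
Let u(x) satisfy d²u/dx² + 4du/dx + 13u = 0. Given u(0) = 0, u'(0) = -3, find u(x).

u = -exp(-2*x)*sin(3*x)

Characteristic equation r² + 4r + 13 = 0 has discriminant (4)² - 4·(13) = -36 < 0, so r = -2 ± 3i.
Hence u_h = C1*cos(3*x)*exp(-2*x) + C2*exp(-2*x)*sin(3*x).
Apply the initial conditions: u(0) = C1 = 0 and u'(0) = -2*C1 + 3*C2 = -3. Solving gives C1 = 0, C2 = -1.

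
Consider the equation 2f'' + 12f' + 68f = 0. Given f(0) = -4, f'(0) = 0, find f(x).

f = -4*cos(5*x)*exp(-3*x) - 12*exp(-3*x)*sin(5*x)/5

Divide through by 2: f'' + 6f' + 34f = 0.
Characteristic equation r² + 6r + 34 = 0 has discriminant (6)² - 4·(34) = -100 < 0, so r = -3 ± 5i.
Hence f_h = C1*cos(5*x)*exp(-3*x) + C2*exp(-3*x)*sin(5*x).
Apply the initial conditions: f(0) = C1 = -4 and f'(0) = -3*C1 + 5*C2 = 0. Solving gives C1 = -4, C2 = -12/5.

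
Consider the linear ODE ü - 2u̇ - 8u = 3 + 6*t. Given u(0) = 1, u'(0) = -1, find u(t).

Characteristic equation r² - 2r - 8 = 0 factors as (r - 4)(r + 2) = 0, so r = 4, -2.
Hence u_h = C1*exp(4*t) + C2*exp(-2*t).
For the particular solution try u_p = A0 + A1*t. Substituting and matching coefficients of each power of t gives A0 = -3/16, A1 = -3/4, so u_p = -3/16 - 3*t/4.
General solution: u = -3/16 - 3*t/4 + C1*exp(4*t) + C2*exp(-2*t).
Apply the initial conditions: u(0) = -3/16 + C1 + C2 = 1 and u'(0) = -3/4 - 2*C2 + 4*C1 = -1. Solving gives C1 = 17/48, C2 = 5/6.

u = -3/16 - 3*t/4 + 5*exp(-2*t)/6 + 17*exp(4*t)/48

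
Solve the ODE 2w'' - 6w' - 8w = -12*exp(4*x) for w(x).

w = C1*exp(-x) + C2*exp(4*x) - 6*x*exp(4*x)/5

Divide through by 2: w'' - 3w' - 4w = -6*exp(4*x).
Characteristic equation r² - 3r - 4 = 0 factors as (r + 1)(r - 4) = 0, so r = -1, 4.
Hence w_h = C1*exp(-x) + C2*exp(4*x).
Since exp(4*x) solves the homogeneous equation (r = 4 is a root of multiplicity 1), multiply the trial by x. Try w_p = A*x*exp(4*x). Substituting into the equation and dividing by exp(4*x) gives A = -6/5, so w_p = -6*x*exp(4*x)/5.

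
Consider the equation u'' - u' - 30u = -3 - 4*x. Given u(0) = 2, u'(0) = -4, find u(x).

u = 43/450 + 2*x/15 + 97*exp(6*x)/198 + 389*exp(-5*x)/275

Characteristic equation r² - r - 30 = 0 factors as (r + 5)(r - 6) = 0, so r = -5, 6.
Hence u_h = C1*exp(-5*x) + C2*exp(6*x).
For the particular solution try u_p = A0 + A1*x. Substituting and matching coefficients of each power of x gives A0 = 43/450, A1 = 2/15, so u_p = 43/450 + 2*x/15.
General solution: u = 43/450 + 2*x/15 + C1*exp(-5*x) + C2*exp(6*x).
Apply the initial conditions: u(0) = 43/450 + C1 + C2 = 2 and u'(0) = 2/15 - 5*C1 + 6*C2 = -4. Solving gives C1 = 389/275, C2 = 97/198.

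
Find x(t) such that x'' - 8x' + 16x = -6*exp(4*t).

x = C1*exp(4*t) - 3*t**2*exp(4*t) + C2*t*exp(4*t)

Characteristic equation r² - 8r + 16 = 0 has discriminant (-8)² - 4·(16) = 0, so r = 4 is a repeated root.
Hence x_h = (C1 + C2*t)*exp(4*t).
Since exp(4*t) solves the homogeneous equation (r = 4 is a root of multiplicity 2), multiply the trial by t^2. Try x_p = A*t^2*exp(4*t). Substituting into the equation and dividing by exp(4*t) gives A = -3, so x_p = -3*t^2*exp(4*t).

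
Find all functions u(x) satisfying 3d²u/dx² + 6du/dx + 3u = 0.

Divide through by 3: u'' + 2u' + u = 0.
Characteristic equation r² + 2r + 1 = 0 has discriminant (2)² - 4·(1) = 0, so r = -1 is a repeated root.
Hence u_h = (C1 + C2*x)*exp(-x).

u = C1*exp(-x) + C2*x*exp(-x)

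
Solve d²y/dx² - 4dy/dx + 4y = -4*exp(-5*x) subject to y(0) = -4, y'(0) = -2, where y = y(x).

Characteristic equation r² - 4r + 4 = 0 has discriminant (-4)² - 4·(4) = 0, so r = 2 is a repeated root.
Hence y_h = (C1 + C2*x)*exp(2*x).
Try y_p = A*exp(-5*x). Substituting into the equation and dividing by exp(-5*x) gives A = -4/49, so y_p = -4*exp(-5*x)/49.
General solution: y = -4*exp(-5*x)/49 + C1*exp(2*x) + C2*x*exp(2*x).
Apply the initial conditions: y(0) = -4/49 + C1 = -4 and y'(0) = 20/49 + C2 + 2*C1 = -2. Solving gives C1 = -192/49, C2 = 38/7.

y = -192*exp(2*x)/49 - 4*exp(-5*x)/49 + 38*x*exp(2*x)/7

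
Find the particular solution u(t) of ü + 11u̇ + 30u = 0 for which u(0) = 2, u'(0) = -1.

Characteristic equation r² + 11r + 30 = 0 factors as (r + 6)(r + 5) = 0, so r = -6, -5.
Hence u_h = C1*exp(-6*t) + C2*exp(-5*t).
Apply the initial conditions: u(0) = C1 + C2 = 2 and u'(0) = -6*C1 - 5*C2 = -1. Solving gives C1 = -9, C2 = 11.

u = -9*exp(-6*t) + 11*exp(-5*t)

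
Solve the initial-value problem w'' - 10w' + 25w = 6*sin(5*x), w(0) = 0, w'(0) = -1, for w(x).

Characteristic equation r² - 10r + 25 = 0 has discriminant (-10)² - 4·(25) = 0, so r = 5 is a repeated root.
Hence w_h = (C1 + C2*x)*exp(5*x).
Try w_p = A*cos(5*x) + B*sin(5*x). Substituting and equating the coefficients of cos(5x) and sin(5x) gives A = 3/25, B = 0, so w_p = 3*cos(5*x)/25.
General solution: w = 3*cos(5*x)/25 + C1*exp(5*x) + C2*x*exp(5*x).
Apply the initial conditions: w(0) = 3/25 + C1 = 0 and w'(0) = C2 + 5*C1 = -1. Solving gives C1 = -3/25, C2 = -2/5.

w = -3*exp(5*x)/25 + 3*cos(5*x)/25 - 2*x*exp(5*x)/5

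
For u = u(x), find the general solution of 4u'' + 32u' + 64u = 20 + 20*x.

Divide through by 4: u'' + 8u' + 16u = 5 + 5*x.
Characteristic equation r² + 8r + 16 = 0 has discriminant (8)² - 4·(16) = 0, so r = -4 is a repeated root.
Hence u_h = (C1 + C2*x)*exp(-4*x).
For the particular solution try u_p = A0 + A1*x. Substituting and matching coefficients of each power of x gives A0 = 5/32, A1 = 5/16, so u_p = 5/32 + 5*x/16.

u = 5/32 + 5*x/16 + C1*exp(-4*x) + C2*x*exp(-4*x)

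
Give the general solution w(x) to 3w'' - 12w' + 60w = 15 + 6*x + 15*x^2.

Divide through by 3: w'' - 4w' + 20w = 5 + 2*x + 5*x^2.
Characteristic equation r² - 4r + 20 = 0 has discriminant (-4)² - 4·(20) = -64 < 0, so r = 2 ± 4i.
Hence w_h = C1*cos(4*x)*exp(2*x) + C2*exp(2*x)*sin(4*x).
For the particular solution try w_p = A0 + A1*x + A2*x^2. Substituting and matching coefficients of each power of x gives A0 = 53/200, A1 = 1/5, A2 = 1/4, so w_p = 53/200 + x^2/4 + x/5.

w = 53/200 + x**2/4 + x/5 + C1*cos(4*x)*exp(2*x) + C2*exp(2*x)*sin(4*x)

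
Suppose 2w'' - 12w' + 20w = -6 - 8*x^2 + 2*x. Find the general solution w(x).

Divide through by 2: w'' - 6w' + 10w = -3 + x - 4*x^2.
Characteristic equation r² - 6r + 10 = 0 has discriminant (-6)² - 4·(10) = -4 < 0, so r = 3 ± i.
Hence w_h = C1*cos(x)*exp(3*x) + C2*exp(3*x)*sin(x).
For the particular solution try w_p = A0 + A1*x + A2*x^2. Substituting and matching coefficients of each power of x gives A0 = -56/125, A1 = -19/50, A2 = -2/5, so w_p = -56/125 - 19*x/50 - 2*x^2/5.

w = -56/125 - 19*x/50 - 2*x**2/5 + C1*cos(x)*exp(3*x) + C2*exp(3*x)*sin(x)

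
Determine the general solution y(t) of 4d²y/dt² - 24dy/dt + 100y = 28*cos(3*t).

y = -63*sin(3*t)/290 + 28*cos(3*t)/145 + C1*cos(4*t)*exp(3*t) + C2*exp(3*t)*sin(4*t)

Divide through by 4: y'' - 6y' + 25y = 7*cos(3*t).
Characteristic equation r² - 6r + 25 = 0 has discriminant (-6)² - 4·(25) = -64 < 0, so r = 3 ± 4i.
Hence y_h = C1*cos(4*t)*exp(3*t) + C2*exp(3*t)*sin(4*t).
Try y_p = A*cos(3*t) + B*sin(3*t). Substituting and equating the coefficients of cos(3t) and sin(3t) gives A = 28/145, B = -63/290, so y_p = -63*sin(3*t)/290 + 28*cos(3*t)/145.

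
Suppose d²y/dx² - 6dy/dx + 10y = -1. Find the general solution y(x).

Characteristic equation r² - 6r + 10 = 0 has discriminant (-6)² - 4·(10) = -4 < 0, so r = 3 ± i.
Hence y_h = C1*cos(x)*exp(3*x) + C2*exp(3*x)*sin(x).
For the particular solution try y_p = A0. Substituting and matching coefficients of each power of x gives A0 = -1/10, so y_p = -1/10.

y = -1/10 + C1*cos(x)*exp(3*x) + C2*exp(3*x)*sin(x)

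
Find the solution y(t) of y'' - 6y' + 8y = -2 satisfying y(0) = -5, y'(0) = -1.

Characteristic equation r² - 6r + 8 = 0 factors as (r - 4)(r - 2) = 0, so r = 4, 2.
Hence y_h = C1*exp(4*t) + C2*exp(2*t).
For the particular solution try y_p = A0. Substituting and matching coefficients of each power of t gives A0 = -1/4, so y_p = -1/4.
General solution: y = -1/4 + C1*exp(4*t) + C2*exp(2*t).
Apply the initial conditions: y(0) = -1/4 + C1 + C2 = -5 and y'(0) = 2*C2 + 4*C1 = -1. Solving gives C1 = 17/4, C2 = -9.

y = -1/4 - 9*exp(2*t) + 17*exp(4*t)/4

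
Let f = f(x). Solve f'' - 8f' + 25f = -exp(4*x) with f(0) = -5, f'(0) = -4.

Characteristic equation r² - 8r + 25 = 0 has discriminant (-8)² - 4·(25) = -36 < 0, so r = 4 ± 3i.
Hence f_h = C1*cos(3*x)*exp(4*x) + C2*exp(4*x)*sin(3*x).
Try f_p = A*exp(4*x). Substituting into the equation and dividing by exp(4*x) gives A = -1/9, so f_p = -exp(4*x)/9.
General solution: f = -exp(4*x)/9 + C1*cos(3*x)*exp(4*x) + C2*exp(4*x)*sin(3*x).
Apply the initial conditions: f(0) = -1/9 + C1 = -5 and f'(0) = -4/9 + 3*C2 + 4*C1 = -4. Solving gives C1 = -44/9, C2 = 16/3.

f = -exp(4*x)/9 - 44*cos(3*x)*exp(4*x)/9 + 16*exp(4*x)*sin(3*x)/3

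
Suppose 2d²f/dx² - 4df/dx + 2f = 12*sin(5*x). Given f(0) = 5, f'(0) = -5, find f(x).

f = -36*sin(5*x)/169 + 15*cos(5*x)/169 + 830*exp(x)/169 - 115*x*exp(x)/13

Divide through by 2: f'' - 2f' + f = 6*sin(5*x).
Characteristic equation r² - 2r + 1 = 0 has discriminant (-2)² - 4·(1) = 0, so r = 1 is a repeated root.
Hence f_h = (C1 + C2*x)*exp(x).
Try f_p = A*cos(5*x) + B*sin(5*x). Substituting and equating the coefficients of cos(5x) and sin(5x) gives A = 15/169, B = -36/169, so f_p = -36*sin(5*x)/169 + 15*cos(5*x)/169.
General solution: f = -36*sin(5*x)/169 + 15*cos(5*x)/169 + C1*exp(x) + C2*x*exp(x).
Apply the initial conditions: f(0) = 15/169 + C1 = 5 and f'(0) = -180/169 + C1 + C2 = -5. Solving gives C1 = 830/169, C2 = -115/13.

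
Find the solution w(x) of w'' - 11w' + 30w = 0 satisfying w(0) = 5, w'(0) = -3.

w = -28*exp(6*x) + 33*exp(5*x)

Characteristic equation r² - 11r + 30 = 0 factors as (r - 5)(r - 6) = 0, so r = 5, 6.
Hence w_h = C1*exp(5*x) + C2*exp(6*x).
Apply the initial conditions: w(0) = C1 + C2 = 5 and w'(0) = 5*C1 + 6*C2 = -3. Solving gives C1 = 33, C2 = -28.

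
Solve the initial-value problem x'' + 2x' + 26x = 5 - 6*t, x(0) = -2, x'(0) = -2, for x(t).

Characteristic equation r² + 2r + 26 = 0 has discriminant (2)² - 4·(26) = -100 < 0, so r = -1 ± 5i.
Hence x_h = C1*cos(5*t)*exp(-t) + C2*exp(-t)*sin(5*t).
For the particular solution try x_p = A0 + A1*t. Substituting and matching coefficients of each power of t gives A0 = 71/338, A1 = -3/13, so x_p = 71/338 - 3*t/13.
General solution: x = 71/338 - 3*t/13 + C1*cos(5*t)*exp(-t) + C2*exp(-t)*sin(5*t).
Apply the initial conditions: x(0) = 71/338 + C1 = -2 and x'(0) = -3/13 - C1 + 5*C2 = -2. Solving gives C1 = -747/338, C2 = -269/338.

x = 71/338 - 3*t/13 - 747*cos(5*t)*exp(-t)/338 - 269*exp(-t)*sin(5*t)/338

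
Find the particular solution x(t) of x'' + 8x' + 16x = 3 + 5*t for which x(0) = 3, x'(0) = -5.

x = 1/32 + 5*t/16 + 95*exp(-4*t)/32 + 105*t*exp(-4*t)/16

Characteristic equation r² + 8r + 16 = 0 has discriminant (8)² - 4·(16) = 0, so r = -4 is a repeated root.
Hence x_h = (C1 + C2*t)*exp(-4*t).
For the particular solution try x_p = A0 + A1*t. Substituting and matching coefficients of each power of t gives A0 = 1/32, A1 = 5/16, so x_p = 1/32 + 5*t/16.
General solution: x = 1/32 + 5*t/16 + C1*exp(-4*t) + C2*t*exp(-4*t).
Apply the initial conditions: x(0) = 1/32 + C1 = 3 and x'(0) = 5/16 + C2 - 4*C1 = -5. Solving gives C1 = 95/32, C2 = 105/16.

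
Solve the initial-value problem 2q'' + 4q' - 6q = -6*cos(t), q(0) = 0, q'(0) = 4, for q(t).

q = -49*exp(-3*t)/40 - 3*sin(t)/10 + 3*cos(t)/5 + 5*exp(t)/8

Divide through by 2: q'' + 2q' - 3q = -3*cos(t).
Characteristic equation r² + 2r - 3 = 0 factors as (r + 3)(r - 1) = 0, so r = -3, 1.
Hence q_h = C1*exp(-3*t) + C2*exp(t).
Try q_p = A*cos(t) + B*sin(t). Substituting and equating the coefficients of cos(t) and sin(t) gives A = 3/5, B = -3/10, so q_p = -3*sin(t)/10 + 3*cos(t)/5.
General solution: q = -3*sin(t)/10 + 3*cos(t)/5 + C1*exp(-3*t) + C2*exp(t).
Apply the initial conditions: q(0) = 3/5 + C1 + C2 = 0 and q'(0) = -3/10 + C2 - 3*C1 = 4. Solving gives C1 = -49/40, C2 = 5/8.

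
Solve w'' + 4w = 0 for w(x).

w = C1*cos(2*x) + C2*sin(2*x)

Characteristic equation r² + 4 = 0 has discriminant (0)² - 4·(4) = -16 < 0, so r = ± 2i.
Hence w_h = C1*cos(2*x) + C2*sin(2*x).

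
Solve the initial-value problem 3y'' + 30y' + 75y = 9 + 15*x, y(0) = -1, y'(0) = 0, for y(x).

y = 1/25 - 26*exp(-5*x)/25 + x/5 - 27*x*exp(-5*x)/5

Divide through by 3: y'' + 10y' + 25y = 3 + 5*x.
Characteristic equation r² + 10r + 25 = 0 has discriminant (10)² - 4·(25) = 0, so r = -5 is a repeated root.
Hence y_h = (C1 + C2*x)*exp(-5*x).
For the particular solution try y_p = A0 + A1*x. Substituting and matching coefficients of each power of x gives A0 = 1/25, A1 = 1/5, so y_p = 1/25 + x/5.
General solution: y = 1/25 + x/5 + C1*exp(-5*x) + C2*x*exp(-5*x).
Apply the initial conditions: y(0) = 1/25 + C1 = -1 and y'(0) = 1/5 + C2 - 5*C1 = 0. Solving gives C1 = -26/25, C2 = -27/5.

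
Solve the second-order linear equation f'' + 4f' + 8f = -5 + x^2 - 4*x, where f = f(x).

Characteristic equation r² + 4r + 8 = 0 has discriminant (4)² - 4·(8) = -16 < 0, so r = -2 ± 2i.
Hence f_h = C1*cos(2*x)*exp(-2*x) + C2*exp(-2*x)*sin(2*x).
For the particular solution try f_p = A0 + A1*x + A2*x^2. Substituting and matching coefficients of each power of x gives A0 = -11/32, A1 = -5/8, A2 = 1/8, so f_p = -11/32 - 5*x/8 + x^2/8.

f = -11/32 - 5*x/8 + x**2/8 + C1*cos(2*x)*exp(-2*x) + C2*exp(-2*x)*sin(2*x)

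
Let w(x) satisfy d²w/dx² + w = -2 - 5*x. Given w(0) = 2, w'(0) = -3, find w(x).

Characteristic equation r² + 1 = 0 has discriminant (0)² - 4·(1) = -4 < 0, so r = ± i.
Hence w_h = C1*cos(x) + C2*sin(x).
For the particular solution try w_p = A0 + A1*x. Substituting and matching coefficients of each power of x gives A0 = -2, A1 = -5, so w_p = -2 - 5*x.
General solution: w = -2 - 5*x + C1*cos(x) + C2*sin(x).
Apply the initial conditions: w(0) = -2 + C1 = 2 and w'(0) = -5 + C2 = -3. Solving gives C1 = 4, C2 = 2.

w = -2 - 5*x + 2*sin(x) + 4*cos(x)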